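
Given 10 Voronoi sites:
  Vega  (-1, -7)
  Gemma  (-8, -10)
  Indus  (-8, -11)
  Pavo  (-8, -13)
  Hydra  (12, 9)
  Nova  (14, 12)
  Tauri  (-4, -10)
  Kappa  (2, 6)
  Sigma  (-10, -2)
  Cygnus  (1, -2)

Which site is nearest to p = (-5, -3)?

Squared Euclidean distances:
d²(p, Vega) = 16 + 16 = 32
d²(p, Gemma) = 9 + 49 = 58
d²(p, Indus) = 9 + 64 = 73
d²(p, Pavo) = 9 + 100 = 109
d²(p, Hydra) = 289 + 144 = 433
d²(p, Nova) = 361 + 225 = 586
d²(p, Tauri) = 1 + 49 = 50
d²(p, Kappa) = 49 + 81 = 130
d²(p, Sigma) = 25 + 1 = 26
d²(p, Cygnus) = 36 + 1 = 37
The smallest is to Sigma, so p lies in the Voronoi region of Sigma.

Sigma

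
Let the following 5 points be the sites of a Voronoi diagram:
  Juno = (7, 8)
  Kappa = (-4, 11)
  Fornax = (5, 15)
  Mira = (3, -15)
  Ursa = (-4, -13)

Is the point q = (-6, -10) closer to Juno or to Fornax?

Compare squared distances:
d²(q, Juno) = (-6−7)² + (-10−8)² = 169 + 324 = 493
d²(q, Fornax) = (-6−5)² + (-10−15)² = 121 + 625 = 746
493 < 746, so Juno is closer.

Juno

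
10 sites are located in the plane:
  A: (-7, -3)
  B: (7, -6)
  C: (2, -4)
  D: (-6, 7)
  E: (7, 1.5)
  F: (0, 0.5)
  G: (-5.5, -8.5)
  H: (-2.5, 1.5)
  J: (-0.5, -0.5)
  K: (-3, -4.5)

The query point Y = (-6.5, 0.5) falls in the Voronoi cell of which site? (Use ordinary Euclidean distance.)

Squared Euclidean distances:
|YA|² = 0.25 + 12.25 = 12.5
|YB|² = 182.25 + 42.25 = 224.5
|YC|² = 72.25 + 20.25 = 92.5
|YD|² = 0.25 + 42.25 = 42.5
|YE|² = 182.25 + 1 = 183.25
|YF|² = 42.25 + 0 = 42.25
|YG|² = 1 + 81 = 82
|YH|² = 16 + 1 = 17
|YJ|² = 36 + 1 = 37
|YK|² = 12.25 + 25 = 37.25
The smallest is to A, so Y lies in the Voronoi region of A.

A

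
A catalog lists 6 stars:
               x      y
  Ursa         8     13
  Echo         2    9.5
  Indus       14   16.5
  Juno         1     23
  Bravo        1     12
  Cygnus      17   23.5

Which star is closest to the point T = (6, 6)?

Squared Euclidean distances:
d²(T, Ursa) = (6−8)² + (6−13)² = 4 + 49 = 53
d²(T, Echo) = (6−2)² + (6−9.5)² = 16 + 12.25 = 28.25
d²(T, Indus) = (6−14)² + (6−16.5)² = 64 + 110.25 = 174.25
d²(T, Juno) = (6−1)² + (6−23)² = 25 + 289 = 314
d²(T, Bravo) = (6−1)² + (6−12)² = 25 + 36 = 61
d²(T, Cygnus) = (6−17)² + (6−23.5)² = 121 + 306.25 = 427.25
The smallest is to Echo, so T lies in the Voronoi region of Echo.

Echo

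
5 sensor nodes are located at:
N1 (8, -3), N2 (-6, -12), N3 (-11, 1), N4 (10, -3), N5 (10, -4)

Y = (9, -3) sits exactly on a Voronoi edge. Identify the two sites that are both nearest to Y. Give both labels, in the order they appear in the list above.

N1 and N4

Squared distances from Y to each site:
|YN1|² = (9−8)² + (-3−(-3))² = 1 + 0 = 1
|YN2|² = (9−(-6))² + (-3−(-12))² = 225 + 81 = 306
|YN3|² = (9−(-11))² + (-3−1)² = 400 + 16 = 416
|YN4|² = (9−10)² + (-3−(-3))² = 1 + 0 = 1
|YN5|² = (9−10)² + (-3−(-4))² = 1 + 1 = 2
Y is equidistant from N1 and N4 (both at squared distance 1), and every other site is strictly farther — so Y lies on the N1–N4 Voronoi edge.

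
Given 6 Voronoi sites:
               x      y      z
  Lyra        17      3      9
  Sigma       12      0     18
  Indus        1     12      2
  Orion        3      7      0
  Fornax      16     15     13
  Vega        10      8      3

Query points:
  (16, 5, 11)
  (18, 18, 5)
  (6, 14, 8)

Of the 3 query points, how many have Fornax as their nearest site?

(16, 5, 11) — d² to each: Lyra:9, Sigma:90, Indus:355, Orion:294, Fornax:104, Vega:109 → nearest is Lyra
(18, 18, 5) — d² to each: Lyra:242, Sigma:529, Indus:334, Orion:371, Fornax:77, Vega:168 → nearest is Fornax
(6, 14, 8) — d² to each: Lyra:243, Sigma:332, Indus:65, Orion:122, Fornax:126, Vega:77 → nearest is Indus
1 of the 3 points has Fornax as nearest.

1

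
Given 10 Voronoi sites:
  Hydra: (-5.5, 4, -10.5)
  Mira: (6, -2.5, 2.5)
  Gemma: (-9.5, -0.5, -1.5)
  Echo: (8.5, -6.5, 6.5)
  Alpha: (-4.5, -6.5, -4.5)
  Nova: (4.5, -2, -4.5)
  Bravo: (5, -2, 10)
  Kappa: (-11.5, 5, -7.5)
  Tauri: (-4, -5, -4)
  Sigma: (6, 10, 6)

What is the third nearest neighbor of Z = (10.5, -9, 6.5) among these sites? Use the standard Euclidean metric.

Since √ is increasing, it suffices to compare squared distances:
d²(Z, Hydra) = (10.5−(-5.5))² + (-9−4)² + (6.5−(-10.5))² = 256 + 169 + 289 = 714
d²(Z, Mira) = (10.5−6)² + (-9−(-2.5))² + (6.5−2.5)² = 20.25 + 42.25 + 16 = 78.5
d²(Z, Gemma) = (10.5−(-9.5))² + (-9−(-0.5))² + (6.5−(-1.5))² = 400 + 72.25 + 64 = 536.25
d²(Z, Echo) = (10.5−8.5)² + (-9−(-6.5))² + (6.5−6.5)² = 4 + 6.25 + 0 = 10.25
d²(Z, Alpha) = (10.5−(-4.5))² + (-9−(-6.5))² + (6.5−(-4.5))² = 225 + 6.25 + 121 = 352.25
d²(Z, Nova) = (10.5−4.5)² + (-9−(-2))² + (6.5−(-4.5))² = 36 + 49 + 121 = 206
d²(Z, Bravo) = (10.5−5)² + (-9−(-2))² + (6.5−10)² = 30.25 + 49 + 12.25 = 91.5
d²(Z, Kappa) = (10.5−(-11.5))² + (-9−5)² + (6.5−(-7.5))² = 484 + 196 + 196 = 876
d²(Z, Tauri) = (10.5−(-4))² + (-9−(-5))² + (6.5−(-4))² = 210.25 + 16 + 110.25 = 336.5
d²(Z, Sigma) = (10.5−6)² + (-9−10)² + (6.5−6)² = 20.25 + 361 + 0.25 = 381.5
Sorted ascending: Echo, Mira, Bravo, Nova, … — the third-nearest is Bravo.

Bravo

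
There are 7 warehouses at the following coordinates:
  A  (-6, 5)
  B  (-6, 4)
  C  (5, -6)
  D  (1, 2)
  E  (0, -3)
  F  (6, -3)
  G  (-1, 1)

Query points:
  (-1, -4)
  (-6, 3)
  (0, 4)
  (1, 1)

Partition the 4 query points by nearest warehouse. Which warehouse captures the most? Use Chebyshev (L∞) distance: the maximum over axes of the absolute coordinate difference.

(-1, -4) — d to each: A:9, B:8, C:6, D:6, E:1, F:7, G:5 → nearest is E
(-6, 3) — d to each: A:2, B:1, C:11, D:7, E:6, F:12, G:5 → nearest is B
(0, 4) — d to each: A:6, B:6, C:10, D:2, E:7, F:7, G:3 → nearest is D
(1, 1) — d to each: A:7, B:7, C:7, D:1, E:4, F:5, G:2 → nearest is D
Tally — B:1, D:2, E:1. D captures the most (2).

D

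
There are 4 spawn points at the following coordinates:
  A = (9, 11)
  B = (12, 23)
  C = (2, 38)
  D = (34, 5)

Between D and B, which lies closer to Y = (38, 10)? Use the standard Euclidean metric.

Compare squared distances:
|YD|² = (38−34)² + (10−5)² = 16 + 25 = 41
|YB|² = (38−12)² + (10−23)² = 676 + 169 = 845
41 < 845, so D is closer.

D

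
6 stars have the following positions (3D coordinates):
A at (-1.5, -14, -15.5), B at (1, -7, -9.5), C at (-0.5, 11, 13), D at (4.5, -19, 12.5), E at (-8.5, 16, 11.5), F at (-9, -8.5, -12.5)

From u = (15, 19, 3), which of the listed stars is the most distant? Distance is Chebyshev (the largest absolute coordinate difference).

d(u,A) = max(16.5, 33, 18.5) = 33
d(u,B) = max(14, 26, 12.5) = 26
d(u,C) = max(15.5, 8, 10) = 15.5
d(u,D) = max(10.5, 38, 9.5) = 38
d(u,E) = max(23.5, 3, 8.5) = 23.5
d(u,F) = max(24, 27.5, 15.5) = 27.5
The largest is to D.

D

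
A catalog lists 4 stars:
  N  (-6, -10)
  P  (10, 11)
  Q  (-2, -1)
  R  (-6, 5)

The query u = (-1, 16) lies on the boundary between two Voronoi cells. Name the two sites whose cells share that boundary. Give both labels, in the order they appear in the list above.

P and R

Squared distances from u to each site:
|uN|² = (-1−(-6))² + (16−(-10))² = 25 + 676 = 701
|uP|² = (-1−10)² + (16−11)² = 121 + 25 = 146
|uQ|² = (-1−(-2))² + (16−(-1))² = 1 + 289 = 290
|uR|² = (-1−(-6))² + (16−5)² = 25 + 121 = 146
u is equidistant from P and R (both at squared distance 146), and every other site is strictly farther — so u lies on the P–R Voronoi edge.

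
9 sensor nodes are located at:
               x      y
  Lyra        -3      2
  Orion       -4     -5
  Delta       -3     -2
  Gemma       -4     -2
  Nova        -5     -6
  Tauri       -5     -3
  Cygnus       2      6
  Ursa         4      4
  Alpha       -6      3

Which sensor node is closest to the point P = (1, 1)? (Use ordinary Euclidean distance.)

Squared Euclidean distances:
d²(P, Lyra) = (1−(-3))² + (1−2)² = 16 + 1 = 17
d²(P, Orion) = (1−(-4))² + (1−(-5))² = 25 + 36 = 61
d²(P, Delta) = (1−(-3))² + (1−(-2))² = 16 + 9 = 25
d²(P, Gemma) = (1−(-4))² + (1−(-2))² = 25 + 9 = 34
d²(P, Nova) = (1−(-5))² + (1−(-6))² = 36 + 49 = 85
d²(P, Tauri) = (1−(-5))² + (1−(-3))² = 36 + 16 = 52
d²(P, Cygnus) = (1−2)² + (1−6)² = 1 + 25 = 26
d²(P, Ursa) = (1−4)² + (1−4)² = 9 + 9 = 18
d²(P, Alpha) = (1−(-6))² + (1−3)² = 49 + 4 = 53
Lyra is nearest.

Lyra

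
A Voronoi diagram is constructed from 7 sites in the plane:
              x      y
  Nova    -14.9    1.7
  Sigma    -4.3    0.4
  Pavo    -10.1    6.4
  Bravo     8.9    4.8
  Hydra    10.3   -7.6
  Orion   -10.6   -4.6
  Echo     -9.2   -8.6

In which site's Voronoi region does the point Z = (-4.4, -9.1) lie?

Since √ is increasing, it suffices to compare squared distances:
d²(Z, Nova) = 110.25 + 116.64 = 226.89
d²(Z, Sigma) = 0.01 + 90.25 = 90.26
d²(Z, Pavo) = 32.49 + 240.25 = 272.74
d²(Z, Bravo) = 176.89 + 193.21 = 370.1
d²(Z, Hydra) = 216.09 + 2.25 = 218.34
d²(Z, Orion) = 38.44 + 20.25 = 58.69
d²(Z, Echo) = 23.04 + 0.25 = 23.29
Echo is nearest.

Echo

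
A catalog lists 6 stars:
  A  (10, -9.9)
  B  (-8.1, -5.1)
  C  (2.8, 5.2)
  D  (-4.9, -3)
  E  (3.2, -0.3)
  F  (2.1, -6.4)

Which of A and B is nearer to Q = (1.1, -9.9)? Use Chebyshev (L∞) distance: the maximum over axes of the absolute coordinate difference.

d(Q,A) = max(8.9, 0) = 8.9
d(Q,B) = max(9.2, 4.8) = 9.2
8.9 < 9.2, so A is closer.

A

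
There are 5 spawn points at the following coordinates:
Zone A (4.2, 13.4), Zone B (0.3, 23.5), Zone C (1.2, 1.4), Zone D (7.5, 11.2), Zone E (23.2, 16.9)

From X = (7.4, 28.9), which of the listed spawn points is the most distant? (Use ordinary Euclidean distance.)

Squared Euclidean distances:
d²(X, Zone A) = (7.4−4.2)² + (28.9−13.4)² = 10.24 + 240.25 = 250.49
d²(X, Zone B) = (7.4−0.3)² + (28.9−23.5)² = 50.41 + 29.16 = 79.57
d²(X, Zone C) = (7.4−1.2)² + (28.9−1.4)² = 38.44 + 756.25 = 794.69
d²(X, Zone D) = (7.4−7.5)² + (28.9−11.2)² = 0.01 + 313.29 = 313.3
d²(X, Zone E) = (7.4−23.2)² + (28.9−16.9)² = 249.64 + 144 = 393.64
The largest is to Zone C.

Zone C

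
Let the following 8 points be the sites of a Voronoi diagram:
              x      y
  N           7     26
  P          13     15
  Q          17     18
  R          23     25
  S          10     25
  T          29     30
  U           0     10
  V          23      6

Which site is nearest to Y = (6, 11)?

U

Squared Euclidean distances:
|YN|² = (6−7)² + (11−26)² = 1 + 225 = 226
|YP|² = (6−13)² + (11−15)² = 49 + 16 = 65
|YQ|² = (6−17)² + (11−18)² = 121 + 49 = 170
|YR|² = (6−23)² + (11−25)² = 289 + 196 = 485
|YS|² = (6−10)² + (11−25)² = 16 + 196 = 212
|YT|² = (6−29)² + (11−30)² = 529 + 361 = 890
|YU|² = (6−0)² + (11−10)² = 36 + 1 = 37
|YV|² = (6−23)² + (11−6)² = 289 + 25 = 314
U is nearest.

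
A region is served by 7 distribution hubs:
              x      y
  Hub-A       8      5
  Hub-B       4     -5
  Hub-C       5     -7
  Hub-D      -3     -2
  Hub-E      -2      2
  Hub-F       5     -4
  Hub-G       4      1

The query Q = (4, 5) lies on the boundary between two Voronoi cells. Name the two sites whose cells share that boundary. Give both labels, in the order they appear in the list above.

Hub-A and Hub-G

Squared distances from Q to each site:
d²(Q, Hub-A) = 16 + 0 = 16
d²(Q, Hub-B) = 0 + 100 = 100
d²(Q, Hub-C) = 1 + 144 = 145
d²(Q, Hub-D) = 49 + 49 = 98
d²(Q, Hub-E) = 36 + 9 = 45
d²(Q, Hub-F) = 1 + 81 = 82
d²(Q, Hub-G) = 0 + 16 = 16
Q is equidistant from Hub-A and Hub-G (both at squared distance 16), and every other site is strictly farther — so Q lies on the Hub-A–Hub-G Voronoi edge.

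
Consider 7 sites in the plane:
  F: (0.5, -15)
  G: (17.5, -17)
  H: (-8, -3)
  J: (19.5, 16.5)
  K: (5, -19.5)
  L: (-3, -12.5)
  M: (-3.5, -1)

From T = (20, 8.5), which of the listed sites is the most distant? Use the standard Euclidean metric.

Since √ is increasing, it suffices to compare squared distances:
|TF|² = (20−0.5)² + (8.5−(-15))² = 380.25 + 552.25 = 932.5
|TG|² = (20−17.5)² + (8.5−(-17))² = 6.25 + 650.25 = 656.5
|TH|² = (20−(-8))² + (8.5−(-3))² = 784 + 132.25 = 916.25
|TJ|² = (20−19.5)² + (8.5−16.5)² = 0.25 + 64 = 64.25
|TK|² = (20−5)² + (8.5−(-19.5))² = 225 + 784 = 1009
|TL|² = (20−(-3))² + (8.5−(-12.5))² = 529 + 441 = 970
|TM|² = (20−(-3.5))² + (8.5−(-1))² = 552.25 + 90.25 = 642.5
The largest is to K.

K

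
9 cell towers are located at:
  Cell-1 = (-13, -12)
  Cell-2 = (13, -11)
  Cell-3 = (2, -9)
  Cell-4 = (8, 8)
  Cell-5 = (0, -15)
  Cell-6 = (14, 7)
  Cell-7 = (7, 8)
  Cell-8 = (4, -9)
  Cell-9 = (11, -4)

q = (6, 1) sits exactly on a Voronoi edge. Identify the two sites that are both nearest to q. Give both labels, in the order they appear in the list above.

Squared distances from q to each site:
d²(q, Cell-1) = (6−(-13))² + (1−(-12))² = 361 + 169 = 530
d²(q, Cell-2) = (6−13)² + (1−(-11))² = 49 + 144 = 193
d²(q, Cell-3) = (6−2)² + (1−(-9))² = 16 + 100 = 116
d²(q, Cell-4) = (6−8)² + (1−8)² = 4 + 49 = 53
d²(q, Cell-5) = (6−0)² + (1−(-15))² = 36 + 256 = 292
d²(q, Cell-6) = (6−14)² + (1−7)² = 64 + 36 = 100
d²(q, Cell-7) = (6−7)² + (1−8)² = 1 + 49 = 50
d²(q, Cell-8) = (6−4)² + (1−(-9))² = 4 + 100 = 104
d²(q, Cell-9) = (6−11)² + (1−(-4))² = 25 + 25 = 50
q is equidistant from Cell-7 and Cell-9 (both at squared distance 50), and every other site is strictly farther — so q lies on the Cell-7–Cell-9 Voronoi edge.

Cell-7 and Cell-9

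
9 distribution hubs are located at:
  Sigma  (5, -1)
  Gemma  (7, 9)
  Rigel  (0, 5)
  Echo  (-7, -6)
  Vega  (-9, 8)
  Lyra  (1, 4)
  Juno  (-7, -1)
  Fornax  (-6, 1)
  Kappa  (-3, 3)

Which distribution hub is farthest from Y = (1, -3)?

Vega

Since √ is increasing, it suffices to compare squared distances:
d²(Y, Sigma) = 16 + 4 = 20
d²(Y, Gemma) = 36 + 144 = 180
d²(Y, Rigel) = 1 + 64 = 65
d²(Y, Echo) = 64 + 9 = 73
d²(Y, Vega) = 100 + 121 = 221
d²(Y, Lyra) = 0 + 49 = 49
d²(Y, Juno) = 64 + 4 = 68
d²(Y, Fornax) = 49 + 16 = 65
d²(Y, Kappa) = 16 + 36 = 52
The largest is to Vega.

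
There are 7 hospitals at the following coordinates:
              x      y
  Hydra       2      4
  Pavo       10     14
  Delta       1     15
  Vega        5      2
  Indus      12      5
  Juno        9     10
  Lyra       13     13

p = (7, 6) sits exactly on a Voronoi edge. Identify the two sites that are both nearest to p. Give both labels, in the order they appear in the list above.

Vega and Juno

Squared distances from p to each site:
d²(p, Hydra) = (7−2)² + (6−4)² = 25 + 4 = 29
d²(p, Pavo) = (7−10)² + (6−14)² = 9 + 64 = 73
d²(p, Delta) = (7−1)² + (6−15)² = 36 + 81 = 117
d²(p, Vega) = (7−5)² + (6−2)² = 4 + 16 = 20
d²(p, Indus) = (7−12)² + (6−5)² = 25 + 1 = 26
d²(p, Juno) = (7−9)² + (6−10)² = 4 + 16 = 20
d²(p, Lyra) = (7−13)² + (6−13)² = 36 + 49 = 85
p is equidistant from Vega and Juno (both at squared distance 20), and every other site is strictly farther — so p lies on the Vega–Juno Voronoi edge.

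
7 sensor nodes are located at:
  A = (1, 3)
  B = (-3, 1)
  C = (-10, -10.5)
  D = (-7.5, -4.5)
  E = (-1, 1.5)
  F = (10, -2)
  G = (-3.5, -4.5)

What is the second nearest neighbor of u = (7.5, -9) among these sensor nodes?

G

Compare squared distances (the ordering matches that of the actual distances):
|uA|² = (7.5−1)² + (-9−3)² = 42.25 + 144 = 186.25
|uB|² = (7.5−(-3))² + (-9−1)² = 110.25 + 100 = 210.25
|uC|² = (7.5−(-10))² + (-9−(-10.5))² = 306.25 + 2.25 = 308.5
|uD|² = (7.5−(-7.5))² + (-9−(-4.5))² = 225 + 20.25 = 245.25
|uE|² = (7.5−(-1))² + (-9−1.5)² = 72.25 + 110.25 = 182.5
|uF|² = (7.5−10)² + (-9−(-2))² = 6.25 + 49 = 55.25
|uG|² = (7.5−(-3.5))² + (-9−(-4.5))² = 121 + 20.25 = 141.25
Sorted ascending: F, G, E, … — the second-nearest is G.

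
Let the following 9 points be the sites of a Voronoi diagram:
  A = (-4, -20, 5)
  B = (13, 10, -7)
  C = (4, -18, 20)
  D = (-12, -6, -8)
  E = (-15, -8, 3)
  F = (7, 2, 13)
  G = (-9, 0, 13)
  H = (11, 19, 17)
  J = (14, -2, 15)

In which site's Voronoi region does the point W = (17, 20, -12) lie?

B

Squared Euclidean distances:
|WA|² = (17−(-4))² + (20−(-20))² + (-12−5)² = 441 + 1600 + 289 = 2330
|WB|² = (17−13)² + (20−10)² + (-12−(-7))² = 16 + 100 + 25 = 141
|WC|² = (17−4)² + (20−(-18))² + (-12−20)² = 169 + 1444 + 1024 = 2637
|WD|² = (17−(-12))² + (20−(-6))² + (-12−(-8))² = 841 + 676 + 16 = 1533
|WE|² = (17−(-15))² + (20−(-8))² + (-12−3)² = 1024 + 784 + 225 = 2033
|WF|² = (17−7)² + (20−2)² + (-12−13)² = 100 + 324 + 625 = 1049
|WG|² = (17−(-9))² + (20−0)² + (-12−13)² = 676 + 400 + 625 = 1701
|WH|² = (17−11)² + (20−19)² + (-12−17)² = 36 + 1 + 841 = 878
|WJ|² = (17−14)² + (20−(-2))² + (-12−15)² = 9 + 484 + 729 = 1222
B is nearest.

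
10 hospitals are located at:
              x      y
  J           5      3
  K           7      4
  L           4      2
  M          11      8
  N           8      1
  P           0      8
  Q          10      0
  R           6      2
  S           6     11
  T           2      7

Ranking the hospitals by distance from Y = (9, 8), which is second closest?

Compare squared distances (the ordering matches that of the actual distances):
|YJ|² = 16 + 25 = 41
|YK|² = 4 + 16 = 20
|YL|² = 25 + 36 = 61
|YM|² = 4 + 0 = 4
|YN|² = 1 + 49 = 50
|YP|² = 81 + 0 = 81
|YQ|² = 1 + 64 = 65
|YR|² = 9 + 36 = 45
|YS|² = 9 + 9 = 18
|YT|² = 49 + 1 = 50
Sorted ascending: M, S, K, … — the second-nearest is S.

S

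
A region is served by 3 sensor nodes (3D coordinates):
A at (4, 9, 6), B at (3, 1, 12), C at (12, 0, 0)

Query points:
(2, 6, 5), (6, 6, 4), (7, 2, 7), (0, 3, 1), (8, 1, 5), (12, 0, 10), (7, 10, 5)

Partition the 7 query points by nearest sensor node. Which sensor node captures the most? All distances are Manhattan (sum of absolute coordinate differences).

A

(2, 6, 5) — d to each: A:6, B:13, C:21 → nearest is A
(6, 6, 4) — d to each: A:7, B:16, C:16 → nearest is A
(7, 2, 7) — d to each: A:11, B:10, C:14 → nearest is B
(0, 3, 1) — d to each: A:15, B:16, C:16 → nearest is A
(8, 1, 5) — d to each: A:13, B:12, C:10 → nearest is C
(12, 0, 10) — d to each: A:21, B:12, C:10 → nearest is C
(7, 10, 5) — d to each: A:5, B:20, C:20 → nearest is A
Tally — A:4, B:1, C:2. A captures the most (4).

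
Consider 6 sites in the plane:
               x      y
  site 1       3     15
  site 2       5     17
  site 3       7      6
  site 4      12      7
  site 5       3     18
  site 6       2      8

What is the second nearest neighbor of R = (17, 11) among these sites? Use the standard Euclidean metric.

site 3

Squared Euclidean distances:
d²(R, site 1) = (17−3)² + (11−15)² = 196 + 16 = 212
d²(R, site 2) = (17−5)² + (11−17)² = 144 + 36 = 180
d²(R, site 3) = (17−7)² + (11−6)² = 100 + 25 = 125
d²(R, site 4) = (17−12)² + (11−7)² = 25 + 16 = 41
d²(R, site 5) = (17−3)² + (11−18)² = 196 + 49 = 245
d²(R, site 6) = (17−2)² + (11−8)² = 225 + 9 = 234
Sorted ascending: site 4, site 3, site 2, … — the second-nearest is site 3.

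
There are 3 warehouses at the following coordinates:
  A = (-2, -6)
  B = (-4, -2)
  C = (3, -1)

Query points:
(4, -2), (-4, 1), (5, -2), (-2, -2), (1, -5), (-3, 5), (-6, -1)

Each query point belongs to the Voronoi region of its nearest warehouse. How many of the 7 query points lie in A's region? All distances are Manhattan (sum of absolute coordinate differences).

(4, -2) — d to each: A:10, B:8, C:2 → nearest is C
(-4, 1) — d to each: A:9, B:3, C:9 → nearest is B
(5, -2) — d to each: A:11, B:9, C:3 → nearest is C
(-2, -2) — d to each: A:4, B:2, C:6 → nearest is B
(1, -5) — d to each: A:4, B:8, C:6 → nearest is A
(-3, 5) — d to each: A:12, B:8, C:12 → nearest is B
(-6, -1) — d to each: A:9, B:3, C:9 → nearest is B
1 of the 7 points has A as nearest.

1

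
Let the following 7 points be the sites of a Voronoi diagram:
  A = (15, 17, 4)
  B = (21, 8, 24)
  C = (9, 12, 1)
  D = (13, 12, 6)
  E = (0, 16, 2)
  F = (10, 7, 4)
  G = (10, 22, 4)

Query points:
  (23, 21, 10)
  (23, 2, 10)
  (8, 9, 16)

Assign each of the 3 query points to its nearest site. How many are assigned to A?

(23, 21, 10) — d² to each: A:116, B:369, C:358, D:197, E:618, F:401, G:206 → nearest is A
(23, 2, 10) — d² to each: A:325, B:236, C:377, D:216, E:789, F:230, G:605 → nearest is D
(8, 9, 16) — d² to each: A:257, B:234, C:235, D:134, E:309, F:152, G:317 → nearest is D
1 of the 3 points has A as nearest.

1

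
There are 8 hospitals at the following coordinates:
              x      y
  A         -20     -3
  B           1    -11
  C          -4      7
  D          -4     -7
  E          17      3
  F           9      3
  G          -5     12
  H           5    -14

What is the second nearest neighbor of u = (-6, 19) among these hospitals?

C

Squared Euclidean distances:
|uA|² = (-6−(-20))² + (19−(-3))² = 196 + 484 = 680
|uB|² = (-6−1)² + (19−(-11))² = 49 + 900 = 949
|uC|² = (-6−(-4))² + (19−7)² = 4 + 144 = 148
|uD|² = (-6−(-4))² + (19−(-7))² = 4 + 676 = 680
|uE|² = (-6−17)² + (19−3)² = 529 + 256 = 785
|uF|² = (-6−9)² + (19−3)² = 225 + 256 = 481
|uG|² = (-6−(-5))² + (19−12)² = 1 + 49 = 50
|uH|² = (-6−5)² + (19−(-14))² = 121 + 1089 = 1210
Sorted ascending: G, C, F, … — the second-nearest is C.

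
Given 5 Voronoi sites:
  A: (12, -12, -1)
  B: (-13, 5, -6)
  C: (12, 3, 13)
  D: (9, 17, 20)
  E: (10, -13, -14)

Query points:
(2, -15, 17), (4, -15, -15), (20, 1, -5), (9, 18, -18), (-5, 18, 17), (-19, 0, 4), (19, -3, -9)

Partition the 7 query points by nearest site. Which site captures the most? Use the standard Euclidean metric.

A

(2, -15, 17) — d² to each: A:433, B:1154, C:440, D:1082, E:1029 → nearest is A
(4, -15, -15) — d² to each: A:269, B:770, C:1172, D:2274, E:41 → nearest is E
(20, 1, -5) — d² to each: A:249, B:1106, C:392, D:1002, E:377 → nearest is A
(9, 18, -18) — d² to each: A:1198, B:797, C:1195, D:1445, E:978 → nearest is B
(-5, 18, 17) — d² to each: A:1513, B:762, C:530, D:206, E:2147 → nearest is D
(-19, 0, 4) — d² to each: A:1130, B:161, C:1051, D:1329, E:1334 → nearest is B
(19, -3, -9) — d² to each: A:194, B:1097, C:569, D:1341, E:206 → nearest is A
Tally — A:3, B:2, D:1, E:1. A captures the most (3).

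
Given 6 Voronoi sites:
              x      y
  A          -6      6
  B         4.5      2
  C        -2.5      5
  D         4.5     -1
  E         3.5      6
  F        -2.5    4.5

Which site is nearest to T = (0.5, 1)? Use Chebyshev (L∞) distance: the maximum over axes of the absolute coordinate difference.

d(T,A) = max(6.5, 5) = 6.5
d(T,B) = max(4, 1) = 4
d(T,C) = max(3, 4) = 4
d(T,D) = max(4, 2) = 4
d(T,E) = max(3, 5) = 5
d(T,F) = max(3, 3.5) = 3.5
The smallest is to F, so T lies in the Voronoi region of F.

F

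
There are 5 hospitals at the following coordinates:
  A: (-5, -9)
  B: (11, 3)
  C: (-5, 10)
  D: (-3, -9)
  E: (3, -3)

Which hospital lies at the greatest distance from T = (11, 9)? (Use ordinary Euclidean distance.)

A

Since √ is increasing, it suffices to compare squared distances:
|TA|² = (11−(-5))² + (9−(-9))² = 256 + 324 = 580
|TB|² = (11−11)² + (9−3)² = 0 + 36 = 36
|TC|² = (11−(-5))² + (9−10)² = 256 + 1 = 257
|TD|² = (11−(-3))² + (9−(-9))² = 196 + 324 = 520
|TE|² = (11−3)² + (9−(-3))² = 64 + 144 = 208
The largest is to A.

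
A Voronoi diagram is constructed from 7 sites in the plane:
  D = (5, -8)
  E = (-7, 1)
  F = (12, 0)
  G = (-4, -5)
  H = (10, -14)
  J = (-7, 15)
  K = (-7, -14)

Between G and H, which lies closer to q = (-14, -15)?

G

Compare squared distances:
|qG|² = (-14−(-4))² + (-15−(-5))² = 100 + 100 = 200
|qH|² = (-14−10)² + (-15−(-14))² = 576 + 1 = 577
200 < 577, so G is closer.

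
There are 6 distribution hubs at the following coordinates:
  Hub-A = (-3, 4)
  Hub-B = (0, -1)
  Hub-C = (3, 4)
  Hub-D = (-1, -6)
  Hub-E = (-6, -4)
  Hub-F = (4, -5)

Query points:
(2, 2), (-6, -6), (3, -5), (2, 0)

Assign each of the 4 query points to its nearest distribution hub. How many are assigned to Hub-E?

1

(2, 2) — d² to each: Hub-A:29, Hub-B:13, Hub-C:5, Hub-D:73, Hub-E:100, Hub-F:53 → nearest is Hub-C
(-6, -6) — d² to each: Hub-A:109, Hub-B:61, Hub-C:181, Hub-D:25, Hub-E:4, Hub-F:101 → nearest is Hub-E
(3, -5) — d² to each: Hub-A:117, Hub-B:25, Hub-C:81, Hub-D:17, Hub-E:82, Hub-F:1 → nearest is Hub-F
(2, 0) — d² to each: Hub-A:41, Hub-B:5, Hub-C:17, Hub-D:45, Hub-E:80, Hub-F:29 → nearest is Hub-B
1 of the 4 points has Hub-E as nearest.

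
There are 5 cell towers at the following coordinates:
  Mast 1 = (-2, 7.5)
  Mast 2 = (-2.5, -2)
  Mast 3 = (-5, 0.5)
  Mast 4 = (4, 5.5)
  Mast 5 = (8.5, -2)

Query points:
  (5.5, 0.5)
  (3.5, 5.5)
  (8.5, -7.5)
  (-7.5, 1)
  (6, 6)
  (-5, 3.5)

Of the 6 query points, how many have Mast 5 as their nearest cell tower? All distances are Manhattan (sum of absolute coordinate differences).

(5.5, 0.5) — d to each: Mast 1:14.5, Mast 2:10.5, Mast 3:10.5, Mast 4:6.5, Mast 5:5.5 → nearest is Mast 5
(3.5, 5.5) — d to each: Mast 1:7.5, Mast 2:13.5, Mast 3:13.5, Mast 4:0.5, Mast 5:12.5 → nearest is Mast 4
(8.5, -7.5) — d to each: Mast 1:25.5, Mast 2:16.5, Mast 3:21.5, Mast 4:17.5, Mast 5:5.5 → nearest is Mast 5
(-7.5, 1) — d to each: Mast 1:12, Mast 2:8, Mast 3:3, Mast 4:16, Mast 5:19 → nearest is Mast 3
(6, 6) — d to each: Mast 1:9.5, Mast 2:16.5, Mast 3:16.5, Mast 4:2.5, Mast 5:10.5 → nearest is Mast 4
(-5, 3.5) — d to each: Mast 1:7, Mast 2:8, Mast 3:3, Mast 4:11, Mast 5:19 → nearest is Mast 3
2 of the 6 points have Mast 5 as nearest.

2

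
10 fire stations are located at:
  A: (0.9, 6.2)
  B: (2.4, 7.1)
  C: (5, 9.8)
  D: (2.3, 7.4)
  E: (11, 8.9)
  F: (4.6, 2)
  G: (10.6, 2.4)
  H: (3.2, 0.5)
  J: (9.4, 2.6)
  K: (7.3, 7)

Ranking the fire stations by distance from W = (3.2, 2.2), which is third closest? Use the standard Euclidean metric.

A

Compare squared distances (the ordering matches that of the actual distances):
|WA|² = 5.29 + 16 = 21.29
|WB|² = 0.64 + 24.01 = 24.65
|WC|² = 3.24 + 57.76 = 61
|WD|² = 0.81 + 27.04 = 27.85
|WE|² = 60.84 + 44.89 = 105.73
|WF|² = 1.96 + 0.04 = 2
|WG|² = 54.76 + 0.04 = 54.8
|WH|² = 0 + 2.89 = 2.89
|WJ|² = 38.44 + 0.16 = 38.6
|WK|² = 16.81 + 23.04 = 39.85
Sorted ascending: F, H, A, B, … — the third-nearest is A.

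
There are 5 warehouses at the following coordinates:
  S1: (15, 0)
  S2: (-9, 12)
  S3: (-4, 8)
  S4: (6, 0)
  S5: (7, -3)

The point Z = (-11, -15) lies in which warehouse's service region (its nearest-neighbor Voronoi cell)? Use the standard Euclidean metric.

Squared Euclidean distances:
|ZS1|² = (-11−15)² + (-15−0)² = 676 + 225 = 901
|ZS2|² = (-11−(-9))² + (-15−12)² = 4 + 729 = 733
|ZS3|² = (-11−(-4))² + (-15−8)² = 49 + 529 = 578
|ZS4|² = (-11−6)² + (-15−0)² = 289 + 225 = 514
|ZS5|² = (-11−7)² + (-15−(-3))² = 324 + 144 = 468
Minimum is at S5.

S5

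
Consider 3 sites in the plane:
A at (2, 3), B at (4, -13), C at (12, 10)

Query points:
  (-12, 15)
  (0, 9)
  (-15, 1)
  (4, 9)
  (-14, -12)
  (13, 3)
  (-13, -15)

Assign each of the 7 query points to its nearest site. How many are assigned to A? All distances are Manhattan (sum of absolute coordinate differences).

4

(-12, 15) — d to each: A:26, B:44, C:29 → nearest is A
(0, 9) — d to each: A:8, B:26, C:13 → nearest is A
(-15, 1) — d to each: A:19, B:33, C:36 → nearest is A
(4, 9) — d to each: A:8, B:22, C:9 → nearest is A
(-14, -12) — d to each: A:31, B:19, C:48 → nearest is B
(13, 3) — d to each: A:11, B:25, C:8 → nearest is C
(-13, -15) — d to each: A:33, B:19, C:50 → nearest is B
4 of the 7 points have A as nearest.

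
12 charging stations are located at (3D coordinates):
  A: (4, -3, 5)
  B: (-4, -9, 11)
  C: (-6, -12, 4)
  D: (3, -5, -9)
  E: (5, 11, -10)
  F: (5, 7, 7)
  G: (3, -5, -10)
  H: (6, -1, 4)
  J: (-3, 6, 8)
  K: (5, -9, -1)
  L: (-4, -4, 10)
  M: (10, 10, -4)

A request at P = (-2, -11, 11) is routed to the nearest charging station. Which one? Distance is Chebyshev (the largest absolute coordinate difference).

B

d(P,A) = max(6, 8, 6) = 8
d(P,B) = max(2, 2, 0) = 2
d(P,C) = max(4, 1, 7) = 7
d(P,D) = max(5, 6, 20) = 20
d(P,E) = max(7, 22, 21) = 22
d(P,F) = max(7, 18, 4) = 18
d(P,G) = max(5, 6, 21) = 21
d(P,H) = max(8, 10, 7) = 10
d(P,J) = max(1, 17, 3) = 17
d(P,K) = max(7, 2, 12) = 12
d(P,L) = max(2, 7, 1) = 7
d(P,M) = max(12, 21, 15) = 21
The smallest is to B, so P lies in the Voronoi region of B.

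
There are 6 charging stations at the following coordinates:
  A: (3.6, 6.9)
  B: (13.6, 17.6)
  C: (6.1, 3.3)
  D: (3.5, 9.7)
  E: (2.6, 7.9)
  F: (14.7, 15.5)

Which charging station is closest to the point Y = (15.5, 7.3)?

Compare squared distances (the ordering matches that of the actual distances):
|YA|² = (15.5−3.6)² + (7.3−6.9)² = 141.61 + 0.16 = 141.77
|YB|² = (15.5−13.6)² + (7.3−17.6)² = 3.61 + 106.09 = 109.7
|YC|² = (15.5−6.1)² + (7.3−3.3)² = 88.36 + 16 = 104.36
|YD|² = (15.5−3.5)² + (7.3−9.7)² = 144 + 5.76 = 149.76
|YE|² = (15.5−2.6)² + (7.3−7.9)² = 166.41 + 0.36 = 166.77
|YF|² = (15.5−14.7)² + (7.3−15.5)² = 0.64 + 67.24 = 67.88
F is nearest.

F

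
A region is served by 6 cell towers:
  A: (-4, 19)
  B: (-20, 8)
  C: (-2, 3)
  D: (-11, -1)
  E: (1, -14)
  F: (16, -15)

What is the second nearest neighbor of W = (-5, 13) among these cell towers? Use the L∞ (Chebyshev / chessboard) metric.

d(W,A) = max(1, 6) = 6
d(W,B) = max(15, 5) = 15
d(W,C) = max(3, 10) = 10
d(W,D) = max(6, 14) = 14
d(W,E) = max(6, 27) = 27
d(W,F) = max(21, 28) = 28
Sorted ascending: A, C, D, … — the second-nearest is C.

C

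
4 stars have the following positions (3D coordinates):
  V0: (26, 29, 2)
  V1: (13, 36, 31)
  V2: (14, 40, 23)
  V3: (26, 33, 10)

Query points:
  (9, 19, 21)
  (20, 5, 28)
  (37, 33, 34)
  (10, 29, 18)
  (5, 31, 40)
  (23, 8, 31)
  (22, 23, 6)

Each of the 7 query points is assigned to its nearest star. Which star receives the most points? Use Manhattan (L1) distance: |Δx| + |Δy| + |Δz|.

V1

(9, 19, 21) — d to each: V0:46, V1:31, V2:28, V3:42 → nearest is V2
(20, 5, 28) — d to each: V0:56, V1:41, V2:46, V3:52 → nearest is V1
(37, 33, 34) — d to each: V0:47, V1:30, V2:41, V3:35 → nearest is V1
(10, 29, 18) — d to each: V0:32, V1:23, V2:20, V3:28 → nearest is V2
(5, 31, 40) — d to each: V0:61, V1:22, V2:35, V3:53 → nearest is V1
(23, 8, 31) — d to each: V0:53, V1:38, V2:49, V3:49 → nearest is V1
(22, 23, 6) — d to each: V0:14, V1:47, V2:42, V3:18 → nearest is V0
Tally — V0:1, V1:4, V2:2. V1 captures the most (4).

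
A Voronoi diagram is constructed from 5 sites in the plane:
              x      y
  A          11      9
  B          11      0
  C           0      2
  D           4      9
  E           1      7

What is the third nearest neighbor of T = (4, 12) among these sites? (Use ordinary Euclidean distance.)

Since √ is increasing, it suffices to compare squared distances:
|TA|² = (4−11)² + (12−9)² = 49 + 9 = 58
|TB|² = (4−11)² + (12−0)² = 49 + 144 = 193
|TC|² = (4−0)² + (12−2)² = 16 + 100 = 116
|TD|² = (4−4)² + (12−9)² = 0 + 9 = 9
|TE|² = (4−1)² + (12−7)² = 9 + 25 = 34
Sorted ascending: D, E, A, C, … — the third-nearest is A.

A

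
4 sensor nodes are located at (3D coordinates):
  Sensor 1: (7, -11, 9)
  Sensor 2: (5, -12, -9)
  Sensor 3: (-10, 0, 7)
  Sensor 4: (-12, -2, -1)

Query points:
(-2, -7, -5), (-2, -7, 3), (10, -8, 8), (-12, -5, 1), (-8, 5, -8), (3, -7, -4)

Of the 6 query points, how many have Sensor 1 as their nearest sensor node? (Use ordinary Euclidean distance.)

(-2, -7, -5) — d² to each: Sensor 1:293, Sensor 2:90, Sensor 3:257, Sensor 4:141 → nearest is Sensor 2
(-2, -7, 3) — d² to each: Sensor 1:133, Sensor 2:218, Sensor 3:129, Sensor 4:141 → nearest is Sensor 3
(10, -8, 8) — d² to each: Sensor 1:19, Sensor 2:330, Sensor 3:465, Sensor 4:601 → nearest is Sensor 1
(-12, -5, 1) — d² to each: Sensor 1:461, Sensor 2:438, Sensor 3:65, Sensor 4:13 → nearest is Sensor 4
(-8, 5, -8) — d² to each: Sensor 1:770, Sensor 2:459, Sensor 3:254, Sensor 4:114 → nearest is Sensor 4
(3, -7, -4) — d² to each: Sensor 1:201, Sensor 2:54, Sensor 3:339, Sensor 4:259 → nearest is Sensor 2
1 of the 6 points has Sensor 1 as nearest.

1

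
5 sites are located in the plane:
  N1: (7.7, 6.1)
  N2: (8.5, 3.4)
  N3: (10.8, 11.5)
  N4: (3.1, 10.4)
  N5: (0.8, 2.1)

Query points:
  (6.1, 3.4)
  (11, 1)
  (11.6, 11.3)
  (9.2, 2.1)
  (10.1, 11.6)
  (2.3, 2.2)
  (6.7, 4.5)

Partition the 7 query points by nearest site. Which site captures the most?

(6.1, 3.4) — d² to each: N1:9.85, N2:5.76, N3:87.7, N4:58, N5:29.78 → nearest is N2
(11, 1) — d² to each: N1:36.9, N2:12.01, N3:110.29, N4:150.77, N5:105.25 → nearest is N2
(11.6, 11.3) — d² to each: N1:42.25, N2:72.02, N3:0.68, N4:73.06, N5:201.28 → nearest is N3
(9.2, 2.1) — d² to each: N1:18.25, N2:2.18, N3:90.92, N4:106.1, N5:70.56 → nearest is N2
(10.1, 11.6) — d² to each: N1:36.01, N2:69.8, N3:0.5, N4:50.44, N5:176.74 → nearest is N3
(2.3, 2.2) — d² to each: N1:44.37, N2:39.88, N3:158.74, N4:67.88, N5:2.26 → nearest is N5
(6.7, 4.5) — d² to each: N1:3.56, N2:4.45, N3:65.81, N4:47.77, N5:40.57 → nearest is N1
Tally — N1:1, N2:3, N3:2, N5:1. N2 captures the most (3).

N2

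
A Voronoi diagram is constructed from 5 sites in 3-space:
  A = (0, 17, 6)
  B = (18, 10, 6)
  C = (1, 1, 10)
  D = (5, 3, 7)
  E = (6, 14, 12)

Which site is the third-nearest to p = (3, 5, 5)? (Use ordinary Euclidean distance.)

E

Squared Euclidean distances:
|pA|² = 9 + 144 + 1 = 154
|pB|² = 225 + 25 + 1 = 251
|pC|² = 4 + 16 + 25 = 45
|pD|² = 4 + 4 + 4 = 12
|pE|² = 9 + 81 + 49 = 139
Sorted ascending: D, C, E, A, … — the third-nearest is E.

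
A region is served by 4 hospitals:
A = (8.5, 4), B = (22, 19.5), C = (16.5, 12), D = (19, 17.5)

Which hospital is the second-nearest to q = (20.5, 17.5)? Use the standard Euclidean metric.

B

Compare squared distances (the ordering matches that of the actual distances):
|qA|² = (20.5−8.5)² + (17.5−4)² = 144 + 182.25 = 326.25
|qB|² = (20.5−22)² + (17.5−19.5)² = 2.25 + 4 = 6.25
|qC|² = (20.5−16.5)² + (17.5−12)² = 16 + 30.25 = 46.25
|qD|² = (20.5−19)² + (17.5−17.5)² = 2.25 + 0 = 2.25
Sorted ascending: D, B, C, … — the second-nearest is B.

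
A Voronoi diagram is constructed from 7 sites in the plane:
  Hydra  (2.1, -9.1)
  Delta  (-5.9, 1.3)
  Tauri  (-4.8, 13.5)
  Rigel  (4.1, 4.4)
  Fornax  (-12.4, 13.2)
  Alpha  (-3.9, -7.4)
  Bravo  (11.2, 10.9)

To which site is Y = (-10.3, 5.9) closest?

Delta

Squared Euclidean distances:
d²(Y, Hydra) = (-10.3−2.1)² + (5.9−(-9.1))² = 153.76 + 225 = 378.76
d²(Y, Delta) = (-10.3−(-5.9))² + (5.9−1.3)² = 19.36 + 21.16 = 40.52
d²(Y, Tauri) = (-10.3−(-4.8))² + (5.9−13.5)² = 30.25 + 57.76 = 88.01
d²(Y, Rigel) = (-10.3−4.1)² + (5.9−4.4)² = 207.36 + 2.25 = 209.61
d²(Y, Fornax) = (-10.3−(-12.4))² + (5.9−13.2)² = 4.41 + 53.29 = 57.7
d²(Y, Alpha) = (-10.3−(-3.9))² + (5.9−(-7.4))² = 40.96 + 176.89 = 217.85
d²(Y, Bravo) = (-10.3−11.2)² + (5.9−10.9)² = 462.25 + 25 = 487.25
Delta is nearest.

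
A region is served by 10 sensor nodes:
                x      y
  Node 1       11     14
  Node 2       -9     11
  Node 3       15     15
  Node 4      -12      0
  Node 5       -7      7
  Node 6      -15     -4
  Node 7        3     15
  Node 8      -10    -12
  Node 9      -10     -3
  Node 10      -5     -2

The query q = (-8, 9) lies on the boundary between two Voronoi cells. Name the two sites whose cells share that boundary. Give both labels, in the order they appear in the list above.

Node 2 and Node 5

Squared distances from q to each site:
d²(q, Node 1) = 361 + 25 = 386
d²(q, Node 2) = 1 + 4 = 5
d²(q, Node 3) = 529 + 36 = 565
d²(q, Node 4) = 16 + 81 = 97
d²(q, Node 5) = 1 + 4 = 5
d²(q, Node 6) = 49 + 169 = 218
d²(q, Node 7) = 121 + 36 = 157
d²(q, Node 8) = 4 + 441 = 445
d²(q, Node 9) = 4 + 144 = 148
d²(q, Node 10) = 9 + 121 = 130
q is equidistant from Node 2 and Node 5 (both at squared distance 5), and every other site is strictly farther — so q lies on the Node 2–Node 5 Voronoi edge.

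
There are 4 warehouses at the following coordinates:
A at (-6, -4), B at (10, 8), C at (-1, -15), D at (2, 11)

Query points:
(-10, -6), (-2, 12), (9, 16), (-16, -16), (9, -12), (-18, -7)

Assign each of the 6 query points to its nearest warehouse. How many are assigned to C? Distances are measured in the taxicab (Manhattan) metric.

(-10, -6) — d to each: A:6, B:34, C:18, D:29 → nearest is A
(-2, 12) — d to each: A:20, B:16, C:28, D:5 → nearest is D
(9, 16) — d to each: A:35, B:9, C:41, D:12 → nearest is B
(-16, -16) — d to each: A:22, B:50, C:16, D:45 → nearest is C
(9, -12) — d to each: A:23, B:21, C:13, D:30 → nearest is C
(-18, -7) — d to each: A:15, B:43, C:25, D:38 → nearest is A
2 of the 6 points have C as nearest.

2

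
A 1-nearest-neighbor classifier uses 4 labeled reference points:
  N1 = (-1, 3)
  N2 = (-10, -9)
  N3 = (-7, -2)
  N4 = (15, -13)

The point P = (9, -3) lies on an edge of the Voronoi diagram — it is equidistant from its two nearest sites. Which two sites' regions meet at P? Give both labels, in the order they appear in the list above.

Squared distances from P to each site:
|PN1|² = (9−(-1))² + (-3−3)² = 100 + 36 = 136
|PN2|² = (9−(-10))² + (-3−(-9))² = 361 + 36 = 397
|PN3|² = (9−(-7))² + (-3−(-2))² = 256 + 1 = 257
|PN4|² = (9−15)² + (-3−(-13))² = 36 + 100 = 136
P is equidistant from N1 and N4 (both at squared distance 136), and every other site is strictly farther — so P lies on the N1–N4 Voronoi edge.

N1 and N4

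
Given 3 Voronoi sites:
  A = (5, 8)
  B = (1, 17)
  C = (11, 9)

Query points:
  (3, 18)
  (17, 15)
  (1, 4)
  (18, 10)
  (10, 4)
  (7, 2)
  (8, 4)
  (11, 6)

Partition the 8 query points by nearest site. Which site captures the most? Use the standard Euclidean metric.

C

(3, 18) — d² to each: A:104, B:5, C:145 → nearest is B
(17, 15) — d² to each: A:193, B:260, C:72 → nearest is C
(1, 4) — d² to each: A:32, B:169, C:125 → nearest is A
(18, 10) — d² to each: A:173, B:338, C:50 → nearest is C
(10, 4) — d² to each: A:41, B:250, C:26 → nearest is C
(7, 2) — d² to each: A:40, B:261, C:65 → nearest is A
(8, 4) — d² to each: A:25, B:218, C:34 → nearest is A
(11, 6) — d² to each: A:40, B:221, C:9 → nearest is C
Tally — A:3, B:1, C:4. C captures the most (4).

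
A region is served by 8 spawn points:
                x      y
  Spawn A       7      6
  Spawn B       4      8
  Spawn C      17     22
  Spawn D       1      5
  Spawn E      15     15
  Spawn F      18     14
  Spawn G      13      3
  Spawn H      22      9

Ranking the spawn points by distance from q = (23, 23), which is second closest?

Squared Euclidean distances:
d²(q, Spawn A) = (23−7)² + (23−6)² = 256 + 289 = 545
d²(q, Spawn B) = (23−4)² + (23−8)² = 361 + 225 = 586
d²(q, Spawn C) = (23−17)² + (23−22)² = 36 + 1 = 37
d²(q, Spawn D) = (23−1)² + (23−5)² = 484 + 324 = 808
d²(q, Spawn E) = (23−15)² + (23−15)² = 64 + 64 = 128
d²(q, Spawn F) = (23−18)² + (23−14)² = 25 + 81 = 106
d²(q, Spawn G) = (23−13)² + (23−3)² = 100 + 400 = 500
d²(q, Spawn H) = (23−22)² + (23−9)² = 1 + 196 = 197
Sorted ascending: Spawn C, Spawn F, Spawn E, … — the second-nearest is Spawn F.

Spawn F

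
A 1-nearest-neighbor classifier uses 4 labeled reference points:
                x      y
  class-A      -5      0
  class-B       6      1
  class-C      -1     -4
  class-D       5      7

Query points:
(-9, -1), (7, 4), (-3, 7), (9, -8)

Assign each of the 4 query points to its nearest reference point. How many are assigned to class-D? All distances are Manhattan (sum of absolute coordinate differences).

(-9, -1) — d to each: class-A:5, class-B:17, class-C:11, class-D:22 → nearest is class-A
(7, 4) — d to each: class-A:16, class-B:4, class-C:16, class-D:5 → nearest is class-B
(-3, 7) — d to each: class-A:9, class-B:15, class-C:13, class-D:8 → nearest is class-D
(9, -8) — d to each: class-A:22, class-B:12, class-C:14, class-D:19 → nearest is class-B
1 of the 4 points has class-D as nearest.

1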